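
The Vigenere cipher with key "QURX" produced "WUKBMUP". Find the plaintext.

Step 1: Extend key: QURXQUR
Step 2: Decrypt each letter (c - k) mod 26:
  W(22) - Q(16) = (22-16) mod 26 = 6 = G
  U(20) - U(20) = (20-20) mod 26 = 0 = A
  K(10) - R(17) = (10-17) mod 26 = 19 = T
  B(1) - X(23) = (1-23) mod 26 = 4 = E
  M(12) - Q(16) = (12-16) mod 26 = 22 = W
  U(20) - U(20) = (20-20) mod 26 = 0 = A
  P(15) - R(17) = (15-17) mod 26 = 24 = Y
Plaintext: GATEWAY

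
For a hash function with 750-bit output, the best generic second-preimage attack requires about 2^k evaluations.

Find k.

Step 1: The hash has a 750-bit output.
Step 2: Second-preimage resistance means: given a specific input x, it should be infeasible to find a different y with h(y) = h(x).
With a 750-bit output, a generic search for a second preimage costs about 2^750 evaluations (each trial matches the fixed target with probability 2^-750).
Step 3: Security level = 750 bits.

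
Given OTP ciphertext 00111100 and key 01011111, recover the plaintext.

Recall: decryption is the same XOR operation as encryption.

Step 1: XOR ciphertext with key:
  Ciphertext: 00111100
  Key:        01011111
  XOR:        01100011
Step 2: Plaintext = 01100011 = 99 in decimal.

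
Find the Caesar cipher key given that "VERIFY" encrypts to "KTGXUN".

Step 1: Compare first letters: V (position 21) -> K (position 10).
Step 2: Shift = (10 - 21) mod 26 = 15.
The shift value is 15.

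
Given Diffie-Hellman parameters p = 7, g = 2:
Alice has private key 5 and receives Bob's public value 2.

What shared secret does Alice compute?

Step 1: s = B^a mod p = 2^5 mod 7.
  2^1 mod 7 = 2
  2^2 mod 7 = (2 * 2) mod 7 = 4
  2^3 mod 7 = (4 * 2) mod 7 = 1
  2^4 mod 7 = (1 * 2) mod 7 = 2
  2^5 mod 7 = (2 * 2) mod 7 = 4
Result: shared secret = 4.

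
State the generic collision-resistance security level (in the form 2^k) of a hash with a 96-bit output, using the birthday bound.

Step 1: The birthday paradox gives collision probability ~50% after sqrt(2^n) = 2^(n/2) hashes.
Step 2: For 96-bit output: 2^(96/2) = 2^48.
Step 3: Approximately 2^48 hash computations needed.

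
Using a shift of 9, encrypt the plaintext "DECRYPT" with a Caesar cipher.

Step 1: For each letter, shift forward by 9 positions (mod 26).
  D (position 3) -> position (3+9) mod 26 = 12 -> M
  E (position 4) -> position (4+9) mod 26 = 13 -> N
  C (position 2) -> position (2+9) mod 26 = 11 -> L
  R (position 17) -> position (17+9) mod 26 = 0 -> A
  Y (position 24) -> position (24+9) mod 26 = 7 -> H
  P (position 15) -> position (15+9) mod 26 = 24 -> Y
  T (position 19) -> position (19+9) mod 26 = 2 -> C
Result: MNLAHYC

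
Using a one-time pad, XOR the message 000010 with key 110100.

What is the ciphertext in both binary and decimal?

Step 1: Write out the XOR operation bit by bit:
  Message: 000010
  Key:     110100
  XOR:     110110
Step 2: Convert to decimal: 110110 = 54.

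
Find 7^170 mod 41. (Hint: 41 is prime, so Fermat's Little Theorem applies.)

Step 1: Since 41 is prime, by Fermat's Little Theorem: 7^40 = 1 (mod 41).
Step 2: Reduce exponent: 170 mod 40 = 10.
Step 3: So 7^170 = 7^10 (mod 41).
Step 4: 7^10 mod 41 = 9.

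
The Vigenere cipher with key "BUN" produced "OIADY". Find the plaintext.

Step 1: Extend key: BUNBU
Step 2: Decrypt each letter (c - k) mod 26:
  O(14) - B(1) = (14-1) mod 26 = 13 = N
  I(8) - U(20) = (8-20) mod 26 = 14 = O
  A(0) - N(13) = (0-13) mod 26 = 13 = N
  D(3) - B(1) = (3-1) mod 26 = 2 = C
  Y(24) - U(20) = (24-20) mod 26 = 4 = E
Plaintext: NONCE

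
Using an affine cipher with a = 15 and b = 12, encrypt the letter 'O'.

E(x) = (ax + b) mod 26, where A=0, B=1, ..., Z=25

Step 1: Convert 'O' to number: x = 14.
Step 2: E(14) = (15 * 14 + 12) mod 26 = 222 mod 26 = 14.
Step 3: Convert 14 back to letter: O.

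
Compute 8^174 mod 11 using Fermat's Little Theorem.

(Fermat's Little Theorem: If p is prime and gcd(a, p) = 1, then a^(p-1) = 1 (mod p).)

Step 1: Since 11 is prime, by Fermat's Little Theorem: 8^10 = 1 (mod 11).
Step 2: Reduce exponent: 174 mod 10 = 4.
Step 3: So 8^174 = 8^4 (mod 11).
Step 4: 8^4 mod 11 = 4.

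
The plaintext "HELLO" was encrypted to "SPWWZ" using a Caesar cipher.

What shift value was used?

Step 1: Compare first letters: H (position 7) -> S (position 18).
Step 2: Shift = (18 - 7) mod 26 = 11.
The shift value is 11.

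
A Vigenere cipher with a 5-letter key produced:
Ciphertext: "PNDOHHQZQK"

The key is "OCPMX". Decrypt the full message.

Step 1: Key 'OCPMX' has length 5. Extended key: OCPMXOCPMX
Step 2: Decrypt each position:
  P(15) - O(14) = 1 = B
  N(13) - C(2) = 11 = L
  D(3) - P(15) = 14 = O
  O(14) - M(12) = 2 = C
  H(7) - X(23) = 10 = K
  H(7) - O(14) = 19 = T
  Q(16) - C(2) = 14 = O
  Z(25) - P(15) = 10 = K
  Q(16) - M(12) = 4 = E
  K(10) - X(23) = 13 = N
Plaintext: BLOCKTOKEN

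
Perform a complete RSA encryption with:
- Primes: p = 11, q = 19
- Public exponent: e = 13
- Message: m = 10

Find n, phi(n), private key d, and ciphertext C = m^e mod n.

Step 1: n = 11 * 19 = 209.
Step 2: phi(n) = (11-1)(19-1) = 10 * 18 = 180.
Step 3: Find d = 13^(-1) mod 180 = 97.
  Verify: 13 * 97 = 1261 = 1 (mod 180).
Step 4: C = 10^13 mod 209 = 32.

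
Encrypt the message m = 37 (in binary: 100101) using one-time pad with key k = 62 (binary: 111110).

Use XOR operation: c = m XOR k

Step 1: Write out the XOR operation bit by bit:
  Message: 100101
  Key:     111110
  XOR:     011011
Step 2: Convert to decimal: 011011 = 27.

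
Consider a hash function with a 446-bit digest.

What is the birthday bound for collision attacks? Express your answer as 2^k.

Step 1: The birthday paradox gives collision probability ~50% after sqrt(2^n) = 2^(n/2) hashes.
Step 2: For 446-bit output: 2^(446/2) = 2^223.
Step 3: Approximately 2^223 hash computations needed.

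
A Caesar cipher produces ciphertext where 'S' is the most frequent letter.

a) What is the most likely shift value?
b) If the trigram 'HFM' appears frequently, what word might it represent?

Step 1: In English, 'E' is the most frequent letter (12.7%).
Step 2: The most frequent ciphertext letter is 'S' (position 18).
Step 3: Shift = (18 - 4) mod 26 = 14.
Step 4: Decrypt 'HFM' by shifting back 14:
  H -> T
  F -> R
  M -> Y
Step 5: 'HFM' decrypts to 'TRY'.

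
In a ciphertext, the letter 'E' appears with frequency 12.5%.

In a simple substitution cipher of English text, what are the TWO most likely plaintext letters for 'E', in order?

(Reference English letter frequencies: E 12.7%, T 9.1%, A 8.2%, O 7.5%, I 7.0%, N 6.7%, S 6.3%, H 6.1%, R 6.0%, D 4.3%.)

Step 1: Observed frequency of 'E' is 12.5%.
Step 2: Compute distances to each reference frequency and sort:
  E (12.7%): difference = 0.2% <-- BEST
  T (9.1%): difference = 3.4% <-- RUNNER-UP
  A (8.2%): difference = 4.3%
  O (7.5%): difference = 5.0%
  I (7.0%): difference = 5.5%
Step 3: Most likely is 'E' (12.7%, diff 0.2%); second most likely is 'T' (9.1%, diff 3.4%).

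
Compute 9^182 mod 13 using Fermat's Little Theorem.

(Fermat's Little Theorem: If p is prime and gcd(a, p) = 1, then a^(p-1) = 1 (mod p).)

Step 1: Since 13 is prime, by Fermat's Little Theorem: 9^12 = 1 (mod 13).
Step 2: Reduce exponent: 182 mod 12 = 2.
Step 3: So 9^182 = 9^2 (mod 13).
Step 4: 9^2 mod 13 = 3.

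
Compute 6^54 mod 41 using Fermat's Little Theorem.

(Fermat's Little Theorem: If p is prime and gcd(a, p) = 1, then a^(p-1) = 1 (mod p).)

Step 1: Since 41 is prime, by Fermat's Little Theorem: 6^40 = 1 (mod 41).
Step 2: Reduce exponent: 54 mod 40 = 14.
Step 3: So 6^54 = 6^14 (mod 41).
Step 4: 6^14 mod 41 = 21.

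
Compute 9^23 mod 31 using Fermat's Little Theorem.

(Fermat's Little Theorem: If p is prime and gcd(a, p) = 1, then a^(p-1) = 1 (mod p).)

Step 1: Since 31 is prime, by Fermat's Little Theorem: 9^30 = 1 (mod 31).
Step 2: Reduce exponent: 23 mod 30 = 23.
Step 3: So 9^23 = 9^23 (mod 31).
Step 4: 9^23 mod 31 = 28.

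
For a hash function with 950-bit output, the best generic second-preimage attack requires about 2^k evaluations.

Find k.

Step 1: The hash has a 950-bit output.
Step 2: Second-preimage resistance means: given a specific input x, it should be infeasible to find a different y with h(y) = h(x).
With a 950-bit output, a generic search for a second preimage costs about 2^950 evaluations (each trial matches the fixed target with probability 2^-950).
Step 3: Security level = 950 bits.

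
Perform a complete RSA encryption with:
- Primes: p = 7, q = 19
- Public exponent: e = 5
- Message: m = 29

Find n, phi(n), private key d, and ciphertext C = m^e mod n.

Step 1: n = 7 * 19 = 133.
Step 2: phi(n) = (7-1)(19-1) = 6 * 18 = 108.
Step 3: Find d = 5^(-1) mod 108 = 65.
  Verify: 5 * 65 = 325 = 1 (mod 108).
Step 4: C = 29^5 mod 133 = 22.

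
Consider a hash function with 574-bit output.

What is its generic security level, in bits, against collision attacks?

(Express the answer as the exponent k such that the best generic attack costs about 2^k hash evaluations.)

Step 1: The hash has a 574-bit output.
Step 2: Collision resistance means it should be infeasible to find any x != y with h(x) = h(y).
By the birthday bound, a generic collision search succeeds after about sqrt(2^574) = 2^(574/2) = 2^287 evaluations.
Step 3: Security level = 287 bits.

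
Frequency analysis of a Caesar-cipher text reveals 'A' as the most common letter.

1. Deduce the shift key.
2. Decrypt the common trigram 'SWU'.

Step 1: In English, 'E' is the most frequent letter (12.7%).
Step 2: The most frequent ciphertext letter is 'A' (position 0).
Step 3: Shift = (0 - 4) mod 26 = 22.
Step 4: Decrypt 'SWU' by shifting back 22:
  S -> W
  W -> A
  U -> Y
Step 5: 'SWU' decrypts to 'WAY'.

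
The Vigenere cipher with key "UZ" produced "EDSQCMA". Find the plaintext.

Step 1: Extend key: UZUZUZU
Step 2: Decrypt each letter (c - k) mod 26:
  E(4) - U(20) = (4-20) mod 26 = 10 = K
  D(3) - Z(25) = (3-25) mod 26 = 4 = E
  S(18) - U(20) = (18-20) mod 26 = 24 = Y
  Q(16) - Z(25) = (16-25) mod 26 = 17 = R
  C(2) - U(20) = (2-20) mod 26 = 8 = I
  M(12) - Z(25) = (12-25) mod 26 = 13 = N
  A(0) - U(20) = (0-20) mod 26 = 6 = G
Plaintext: KEYRING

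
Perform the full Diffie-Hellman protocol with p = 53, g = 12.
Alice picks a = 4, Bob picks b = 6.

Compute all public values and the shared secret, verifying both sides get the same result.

Step 1: A = g^a mod p = 12^4 mod 53 = 13.
Step 2: B = g^b mod p = 12^6 mod 53 = 17.
Step 3: Alice computes s = B^a mod p = 17^4 mod 53 = 46.
Step 4: Bob computes s = A^b mod p = 13^6 mod 53 = 46.
Both sides agree: shared secret = 46.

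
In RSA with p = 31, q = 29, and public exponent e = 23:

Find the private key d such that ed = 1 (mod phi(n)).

Step 1: n = 31 * 29 = 899.
Step 2: phi(n) = 30 * 28 = 840.
Step 3: Find d such that 23 * d = 1 (mod 840).
Step 4: d = 23^(-1) mod 840 = 767.
Verification: 23 * 767 = 17641 = 21 * 840 + 1.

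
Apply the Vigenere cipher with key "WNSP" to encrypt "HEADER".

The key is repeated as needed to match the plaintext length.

Step 1: Repeat key to match plaintext length:
  Plaintext: HEADER
  Key:       WNSPWN
Step 2: Encrypt each letter:
  H(7) + W(22) = (7+22) mod 26 = 3 = D
  E(4) + N(13) = (4+13) mod 26 = 17 = R
  A(0) + S(18) = (0+18) mod 26 = 18 = S
  D(3) + P(15) = (3+15) mod 26 = 18 = S
  E(4) + W(22) = (4+22) mod 26 = 0 = A
  R(17) + N(13) = (17+13) mod 26 = 4 = E
Ciphertext: DRSSAE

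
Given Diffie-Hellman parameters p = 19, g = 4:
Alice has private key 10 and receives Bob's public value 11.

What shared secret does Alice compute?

Step 1: s = B^a mod p = 11^10 mod 19.
  11^1 mod 19 = 11
  11^2 mod 19 = (11 * 11) mod 19 = 7
  11^3 mod 19 = (7 * 11) mod 19 = 1
  11^4 mod 19 = (1 * 11) mod 19 = 11
  11^5 mod 19 = (11 * 11) mod 19 = 7
  11^6 mod 19 = (7 * 11) mod 19 = 1
  11^7 mod 19 = (1 * 11) mod 19 = 11
  11^8 mod 19 = (11 * 11) mod 19 = 7
  11^9 mod 19 = (7 * 11) mod 19 = 1
  11^10 mod 19 = (1 * 11) mod 19 = 11
Result: shared secret = 11.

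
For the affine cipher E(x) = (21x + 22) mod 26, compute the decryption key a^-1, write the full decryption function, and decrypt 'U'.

Step 1: Find a^-1, the modular inverse of 21 mod 26.
Step 2: We need 21 * a^-1 = 1 (mod 26).
Step 3: 21 * 5 = 105 = 4 * 26 + 1, so a^-1 = 5.
Step 4: D(y) = 5(y - 22) mod 26.
Step 5: Apply to 'U' (y = 20): D(20) = 5 * (20 - 22) mod 26 = 5 * -2 mod 26 = 16 -> 'Q'.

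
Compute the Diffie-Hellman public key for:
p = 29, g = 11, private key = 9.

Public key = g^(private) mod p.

Step 1: A = g^a mod p = 11^9 mod 29.
  11^1 mod 29 = 11
  11^2 mod 29 = (11 * 11) mod 29 = 5
  11^3 mod 29 = (5 * 11) mod 29 = 26
  11^4 mod 29 = (26 * 11) mod 29 = 25
  11^5 mod 29 = (25 * 11) mod 29 = 14
  11^6 mod 29 = (14 * 11) mod 29 = 9
  11^7 mod 29 = (9 * 11) mod 29 = 12
  11^8 mod 29 = (12 * 11) mod 29 = 16
  11^9 mod 29 = (16 * 11) mod 29 = 2
Result: A = 2.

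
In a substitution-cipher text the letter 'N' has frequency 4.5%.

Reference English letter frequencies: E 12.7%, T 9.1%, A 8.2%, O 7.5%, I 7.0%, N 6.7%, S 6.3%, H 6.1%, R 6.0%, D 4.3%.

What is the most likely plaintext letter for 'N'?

Step 1: The observed frequency is 4.5%.
Step 2: Compare with English frequencies:
  E: 12.7% (difference: 8.2%)
  T: 9.1% (difference: 4.6%)
  A: 8.2% (difference: 3.7%)
  O: 7.5% (difference: 3.0%)
  I: 7.0% (difference: 2.5%)
  N: 6.7% (difference: 2.2%)
  S: 6.3% (difference: 1.8%)
  H: 6.1% (difference: 1.6%)
  R: 6.0% (difference: 1.5%)
  D: 4.3% (difference: 0.2%) <-- closest
Step 3: 'N' most likely represents 'D' (frequency 4.3%).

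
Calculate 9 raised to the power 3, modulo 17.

Step 1: Compute 9^3 mod 17 step by step, reducing modulo 17 at each step.
  9^1 mod 17 = 9
  9^2 mod 17 = (9 * 9) mod 17 = 13
  9^3 mod 17 = (13 * 9) mod 17 = 15
Step 2: Result = 15.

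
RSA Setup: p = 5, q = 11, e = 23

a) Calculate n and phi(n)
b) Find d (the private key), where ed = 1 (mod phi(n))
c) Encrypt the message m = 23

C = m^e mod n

Step 1: n = 5 * 11 = 55.
Step 2: phi(n) = (5-1)(11-1) = 4 * 10 = 40.
Step 3: Find d = 23^(-1) mod 40 = 7.
  Verify: 23 * 7 = 161 = 1 (mod 40).
Step 4: C = 23^23 mod 55 = 12.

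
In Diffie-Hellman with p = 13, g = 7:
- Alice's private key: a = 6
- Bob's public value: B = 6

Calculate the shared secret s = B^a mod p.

Step 1: s = B^a mod p = 6^6 mod 13.
  6^1 mod 13 = 6
  6^2 mod 13 = (6 * 6) mod 13 = 10
  6^3 mod 13 = (10 * 6) mod 13 = 8
  6^4 mod 13 = (8 * 6) mod 13 = 9
  6^5 mod 13 = (9 * 6) mod 13 = 2
  6^6 mod 13 = (2 * 6) mod 13 = 12
Result: shared secret = 12.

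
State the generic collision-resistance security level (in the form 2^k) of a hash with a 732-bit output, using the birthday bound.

Step 1: The birthday paradox gives collision probability ~50% after sqrt(2^n) = 2^(n/2) hashes.
Step 2: For 732-bit output: 2^(732/2) = 2^366.
Step 3: Approximately 2^366 hash computations needed.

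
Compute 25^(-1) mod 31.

Step 1: We need x such that 25 * x = 1 (mod 31).
Step 2: Using the extended Euclidean algorithm or trial:
  25 * 5 = 125 = 4 * 31 + 1.
Step 3: Since 125 mod 31 = 1, the inverse is x = 5.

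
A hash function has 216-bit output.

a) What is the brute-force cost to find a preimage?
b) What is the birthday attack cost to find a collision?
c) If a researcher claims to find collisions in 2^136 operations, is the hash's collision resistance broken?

Step 1: Preimage resistance requires brute-force of 2^216 operations.
Step 2: Collision resistance (birthday bound) = 2^(216/2) = 2^108.
Step 3: The claimed attack costs 2^136 operations.
Step 4: Since 2^136 >= 2^108, the claimed attack is no faster than the generic birthday attack, so this does not break collision resistance.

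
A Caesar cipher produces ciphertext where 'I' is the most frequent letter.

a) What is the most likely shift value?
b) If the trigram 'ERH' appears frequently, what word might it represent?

Step 1: In English, 'E' is the most frequent letter (12.7%).
Step 2: The most frequent ciphertext letter is 'I' (position 8).
Step 3: Shift = (8 - 4) mod 26 = 4.
Step 4: Decrypt 'ERH' by shifting back 4:
  E -> A
  R -> N
  H -> D
Step 5: 'ERH' decrypts to 'AND'.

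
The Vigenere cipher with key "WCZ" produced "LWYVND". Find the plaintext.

Step 1: Extend key: WCZWCZ
Step 2: Decrypt each letter (c - k) mod 26:
  L(11) - W(22) = (11-22) mod 26 = 15 = P
  W(22) - C(2) = (22-2) mod 26 = 20 = U
  Y(24) - Z(25) = (24-25) mod 26 = 25 = Z
  V(21) - W(22) = (21-22) mod 26 = 25 = Z
  N(13) - C(2) = (13-2) mod 26 = 11 = L
  D(3) - Z(25) = (3-25) mod 26 = 4 = E
Plaintext: PUZZLE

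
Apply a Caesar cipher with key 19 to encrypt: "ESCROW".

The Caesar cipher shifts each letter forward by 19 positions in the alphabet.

Step 1: For each letter, shift forward by 19 positions (mod 26).
  E (position 4) -> position (4+19) mod 26 = 23 -> X
  S (position 18) -> position (18+19) mod 26 = 11 -> L
  C (position 2) -> position (2+19) mod 26 = 21 -> V
  R (position 17) -> position (17+19) mod 26 = 10 -> K
  O (position 14) -> position (14+19) mod 26 = 7 -> H
  W (position 22) -> position (22+19) mod 26 = 15 -> P
Result: XLVKHP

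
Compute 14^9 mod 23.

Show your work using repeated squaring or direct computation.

Step 1: Compute 14^9 mod 23 step by step, reducing modulo 23 at each step.
  14^1 mod 23 = 14
  14^2 mod 23 = (14 * 14) mod 23 = 12
  14^3 mod 23 = (12 * 14) mod 23 = 7
  14^4 mod 23 = (7 * 14) mod 23 = 6
  14^5 mod 23 = (6 * 14) mod 23 = 15
  14^6 mod 23 = (15 * 14) mod 23 = 3
  14^7 mod 23 = (3 * 14) mod 23 = 19
  14^8 mod 23 = (19 * 14) mod 23 = 13
  14^9 mod 23 = (13 * 14) mod 23 = 21
Step 2: Result = 21.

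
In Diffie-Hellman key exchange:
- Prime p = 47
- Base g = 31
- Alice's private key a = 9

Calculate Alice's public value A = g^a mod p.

Step 1: A = g^a mod p = 31^9 mod 47.
  31^1 mod 47 = 31
  31^2 mod 47 = (31 * 31) mod 47 = 21
  31^3 mod 47 = (21 * 31) mod 47 = 40
  31^4 mod 47 = (40 * 31) mod 47 = 18
  31^5 mod 47 = (18 * 31) mod 47 = 41
  31^6 mod 47 = (41 * 31) mod 47 = 2
  31^7 mod 47 = (2 * 31) mod 47 = 15
  31^8 mod 47 = (15 * 31) mod 47 = 42
  31^9 mod 47 = (42 * 31) mod 47 = 33
Result: A = 33.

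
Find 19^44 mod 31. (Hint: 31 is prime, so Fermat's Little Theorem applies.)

Step 1: Since 31 is prime, by Fermat's Little Theorem: 19^30 = 1 (mod 31).
Step 2: Reduce exponent: 44 mod 30 = 14.
Step 3: So 19^44 = 19^14 (mod 31).
Step 4: 19^14 mod 31 = 18.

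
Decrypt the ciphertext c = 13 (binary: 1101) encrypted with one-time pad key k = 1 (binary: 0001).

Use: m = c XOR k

Step 1: XOR ciphertext with key:
  Ciphertext: 1101
  Key:        0001
  XOR:        1100
Step 2: Plaintext = 1100 = 12 in decimal.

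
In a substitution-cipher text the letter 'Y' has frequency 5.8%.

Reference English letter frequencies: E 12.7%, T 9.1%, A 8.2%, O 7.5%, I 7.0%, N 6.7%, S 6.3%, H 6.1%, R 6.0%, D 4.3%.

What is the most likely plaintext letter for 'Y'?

Step 1: The observed frequency is 5.8%.
Step 2: Compare with English frequencies:
  E: 12.7% (difference: 6.9%)
  T: 9.1% (difference: 3.3%)
  A: 8.2% (difference: 2.4%)
  O: 7.5% (difference: 1.7%)
  I: 7.0% (difference: 1.2%)
  N: 6.7% (difference: 0.9%)
  S: 6.3% (difference: 0.5%)
  H: 6.1% (difference: 0.3%)
  R: 6.0% (difference: 0.2%) <-- closest
  D: 4.3% (difference: 1.5%)
Step 3: 'Y' most likely represents 'R' (frequency 6.0%).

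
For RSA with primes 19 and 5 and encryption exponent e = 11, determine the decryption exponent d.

Step 1: n = 19 * 5 = 95.
Step 2: phi(n) = 18 * 4 = 72.
Step 3: Find d such that 11 * d = 1 (mod 72).
Step 4: d = 11^(-1) mod 72 = 59.
Verification: 11 * 59 = 649 = 9 * 72 + 1.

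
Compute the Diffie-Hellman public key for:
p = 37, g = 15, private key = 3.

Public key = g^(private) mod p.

Step 1: A = g^a mod p = 15^3 mod 37.
  15^1 mod 37 = 15
  15^2 mod 37 = (15 * 15) mod 37 = 3
  15^3 mod 37 = (3 * 15) mod 37 = 8
Result: A = 8.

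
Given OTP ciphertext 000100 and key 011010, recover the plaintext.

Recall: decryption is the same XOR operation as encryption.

Step 1: XOR ciphertext with key:
  Ciphertext: 000100
  Key:        011010
  XOR:        011110
Step 2: Plaintext = 011110 = 30 in decimal.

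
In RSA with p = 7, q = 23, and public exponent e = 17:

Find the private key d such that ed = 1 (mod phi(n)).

Step 1: n = 7 * 23 = 161.
Step 2: phi(n) = 6 * 22 = 132.
Step 3: Find d such that 17 * d = 1 (mod 132).
Step 4: d = 17^(-1) mod 132 = 101.
Verification: 17 * 101 = 1717 = 13 * 132 + 1.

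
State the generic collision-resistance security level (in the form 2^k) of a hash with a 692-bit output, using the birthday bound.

Step 1: The birthday paradox gives collision probability ~50% after sqrt(2^n) = 2^(n/2) hashes.
Step 2: For 692-bit output: 2^(692/2) = 2^346.
Step 3: Approximately 2^346 hash computations needed.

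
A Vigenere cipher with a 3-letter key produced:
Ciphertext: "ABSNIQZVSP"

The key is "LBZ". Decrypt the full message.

Step 1: Key 'LBZ' has length 3. Extended key: LBZLBZLBZL
Step 2: Decrypt each position:
  A(0) - L(11) = 15 = P
  B(1) - B(1) = 0 = A
  S(18) - Z(25) = 19 = T
  N(13) - L(11) = 2 = C
  I(8) - B(1) = 7 = H
  Q(16) - Z(25) = 17 = R
  Z(25) - L(11) = 14 = O
  V(21) - B(1) = 20 = U
  S(18) - Z(25) = 19 = T
  P(15) - L(11) = 4 = E
Plaintext: PATCHROUTE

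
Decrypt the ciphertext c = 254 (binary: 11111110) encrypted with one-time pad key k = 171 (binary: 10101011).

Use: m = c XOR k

Step 1: XOR ciphertext with key:
  Ciphertext: 11111110
  Key:        10101011
  XOR:        01010101
Step 2: Plaintext = 01010101 = 85 in decimal.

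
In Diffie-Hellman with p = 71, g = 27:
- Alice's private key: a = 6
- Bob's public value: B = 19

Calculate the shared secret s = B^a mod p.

Step 1: s = B^a mod p = 19^6 mod 71.
  19^1 mod 71 = 19
  19^2 mod 71 = (19 * 19) mod 71 = 6
  19^3 mod 71 = (6 * 19) mod 71 = 43
  19^4 mod 71 = (43 * 19) mod 71 = 36
  19^5 mod 71 = (36 * 19) mod 71 = 45
  19^6 mod 71 = (45 * 19) mod 71 = 3
Result: shared secret = 3.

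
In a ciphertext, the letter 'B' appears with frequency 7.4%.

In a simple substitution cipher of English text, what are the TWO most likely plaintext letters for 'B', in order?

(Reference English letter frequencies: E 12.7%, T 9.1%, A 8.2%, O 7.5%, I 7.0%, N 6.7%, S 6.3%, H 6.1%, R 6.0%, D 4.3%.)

Step 1: Observed frequency of 'B' is 7.4%.
Step 2: Compute distances to each reference frequency and sort:
  O (7.5%): difference = 0.1% <-- BEST
  I (7.0%): difference = 0.4% <-- RUNNER-UP
  N (6.7%): difference = 0.7%
  A (8.2%): difference = 0.8%
  S (6.3%): difference = 1.1%
Step 3: Most likely is 'O' (7.5%, diff 0.1%); second most likely is 'I' (7.0%, diff 0.4%).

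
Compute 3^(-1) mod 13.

Step 1: We need x such that 3 * x = 1 (mod 13).
Step 2: Using the extended Euclidean algorithm or trial:
  3 * 9 = 27 = 2 * 13 + 1.
Step 3: Since 27 mod 13 = 1, the inverse is x = 9.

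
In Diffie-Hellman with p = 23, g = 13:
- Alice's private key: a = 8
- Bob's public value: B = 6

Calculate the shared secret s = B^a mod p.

Step 1: s = B^a mod p = 6^8 mod 23.
  6^1 mod 23 = 6
  6^2 mod 23 = (6 * 6) mod 23 = 13
  6^3 mod 23 = (13 * 6) mod 23 = 9
  6^4 mod 23 = (9 * 6) mod 23 = 8
  6^5 mod 23 = (8 * 6) mod 23 = 2
  6^6 mod 23 = (2 * 6) mod 23 = 12
  6^7 mod 23 = (12 * 6) mod 23 = 3
  6^8 mod 23 = (3 * 6) mod 23 = 18
Result: shared secret = 18.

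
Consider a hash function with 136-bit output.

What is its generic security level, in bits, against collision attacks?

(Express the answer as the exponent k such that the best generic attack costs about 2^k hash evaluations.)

Step 1: The hash has a 136-bit output.
Step 2: Collision resistance means it should be infeasible to find any x != y with h(x) = h(y).
By the birthday bound, a generic collision search succeeds after about sqrt(2^136) = 2^(136/2) = 2^68 evaluations.
Step 3: Security level = 68 bits.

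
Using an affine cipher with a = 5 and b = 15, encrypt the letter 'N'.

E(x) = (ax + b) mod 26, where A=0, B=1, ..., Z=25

Step 1: Convert 'N' to number: x = 13.
Step 2: E(13) = (5 * 13 + 15) mod 26 = 80 mod 26 = 2.
Step 3: Convert 2 back to letter: C.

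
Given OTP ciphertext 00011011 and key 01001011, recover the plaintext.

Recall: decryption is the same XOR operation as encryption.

Step 1: XOR ciphertext with key:
  Ciphertext: 00011011
  Key:        01001011
  XOR:        01010000
Step 2: Plaintext = 01010000 = 80 in decimal.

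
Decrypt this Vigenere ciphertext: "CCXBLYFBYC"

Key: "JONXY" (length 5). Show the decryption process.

Step 1: Key 'JONXY' has length 5. Extended key: JONXYJONXY
Step 2: Decrypt each position:
  C(2) - J(9) = 19 = T
  C(2) - O(14) = 14 = O
  X(23) - N(13) = 10 = K
  B(1) - X(23) = 4 = E
  L(11) - Y(24) = 13 = N
  Y(24) - J(9) = 15 = P
  F(5) - O(14) = 17 = R
  B(1) - N(13) = 14 = O
  Y(24) - X(23) = 1 = B
  C(2) - Y(24) = 4 = E
Plaintext: TOKENPROBE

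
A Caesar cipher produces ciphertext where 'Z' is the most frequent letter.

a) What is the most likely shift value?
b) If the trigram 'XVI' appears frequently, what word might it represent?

Step 1: In English, 'E' is the most frequent letter (12.7%).
Step 2: The most frequent ciphertext letter is 'Z' (position 25).
Step 3: Shift = (25 - 4) mod 26 = 21.
Step 4: Decrypt 'XVI' by shifting back 21:
  X -> C
  V -> A
  I -> N
Step 5: 'XVI' decrypts to 'CAN'.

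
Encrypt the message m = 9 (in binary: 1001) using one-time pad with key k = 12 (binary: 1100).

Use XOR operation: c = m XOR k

Step 1: Write out the XOR operation bit by bit:
  Message: 1001
  Key:     1100
  XOR:     0101
Step 2: Convert to decimal: 0101 = 5.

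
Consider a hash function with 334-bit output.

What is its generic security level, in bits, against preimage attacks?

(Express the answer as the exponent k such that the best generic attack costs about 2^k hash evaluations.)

Step 1: The hash has a 334-bit output.
Step 2: Preimage resistance means: given a digest h(x), it should be infeasible to find any input that hashes to it.
With a 334-bit output there are 2^334 possible digests, so a generic brute-force preimage search costs about 2^334 evaluations.
Step 3: Security level = 334 bits.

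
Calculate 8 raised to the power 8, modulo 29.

Step 1: Compute 8^8 mod 29 step by step, reducing modulo 29 at each step.
  8^1 mod 29 = 8
  8^2 mod 29 = (8 * 8) mod 29 = 6
  8^3 mod 29 = (6 * 8) mod 29 = 19
  8^4 mod 29 = (19 * 8) mod 29 = 7
  8^5 mod 29 = (7 * 8) mod 29 = 27
  8^6 mod 29 = (27 * 8) mod 29 = 13
  8^7 mod 29 = (13 * 8) mod 29 = 17
  8^8 mod 29 = (17 * 8) mod 29 = 20
Step 2: Result = 20.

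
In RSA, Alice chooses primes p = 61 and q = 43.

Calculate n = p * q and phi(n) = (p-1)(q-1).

Step 1: n = p * q = 61 * 43 = 2623.
Step 2: phi(n) = (p-1)(q-1) = 60 * 42 = 2520.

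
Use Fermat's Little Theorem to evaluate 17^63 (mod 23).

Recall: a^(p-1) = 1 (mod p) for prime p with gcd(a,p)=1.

Step 1: Since 23 is prime, by Fermat's Little Theorem: 17^22 = 1 (mod 23).
Step 2: Reduce exponent: 63 mod 22 = 19.
Step 3: So 17^63 = 17^19 (mod 23).
Step 4: 17^19 mod 23 = 5.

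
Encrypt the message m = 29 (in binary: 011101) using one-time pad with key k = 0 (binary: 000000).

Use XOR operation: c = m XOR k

Step 1: Write out the XOR operation bit by bit:
  Message: 011101
  Key:     000000
  XOR:     011101
Step 2: Convert to decimal: 011101 = 29.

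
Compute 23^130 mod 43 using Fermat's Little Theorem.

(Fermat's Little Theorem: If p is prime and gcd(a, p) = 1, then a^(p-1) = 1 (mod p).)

Step 1: Since 43 is prime, by Fermat's Little Theorem: 23^42 = 1 (mod 43).
Step 2: Reduce exponent: 130 mod 42 = 4.
Step 3: So 23^130 = 23^4 (mod 43).
Step 4: 23^4 mod 43 = 40.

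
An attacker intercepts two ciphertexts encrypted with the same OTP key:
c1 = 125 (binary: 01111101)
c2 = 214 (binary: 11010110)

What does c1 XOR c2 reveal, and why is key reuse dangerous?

Step 1: c1 XOR c2 = (m1 XOR k) XOR (m2 XOR k).
Step 2: By XOR associativity/commutativity: = m1 XOR m2 XOR k XOR k = m1 XOR m2.
Step 3: 01111101 XOR 11010110 = 10101011 = 171.
Step 4: The key cancels out! An attacker learns m1 XOR m2 = 171, revealing the relationship between plaintexts.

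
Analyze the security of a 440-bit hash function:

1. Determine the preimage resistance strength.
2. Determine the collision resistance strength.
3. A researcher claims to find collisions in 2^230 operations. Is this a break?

Step 1: Preimage resistance requires brute-force of 2^440 operations.
Step 2: Collision resistance (birthday bound) = 2^(440/2) = 2^220.
Step 3: The claimed attack costs 2^230 operations.
Step 4: Since 2^230 >= 2^220, the claimed attack is no faster than the generic birthday attack, so this does not break collision resistance.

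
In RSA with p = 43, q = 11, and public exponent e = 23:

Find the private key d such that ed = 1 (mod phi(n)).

Step 1: n = 43 * 11 = 473.
Step 2: phi(n) = 42 * 10 = 420.
Step 3: Find d such that 23 * d = 1 (mod 420).
Step 4: d = 23^(-1) mod 420 = 347.
Verification: 23 * 347 = 7981 = 19 * 420 + 1.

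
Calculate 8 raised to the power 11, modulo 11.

Step 1: Compute 8^11 mod 11 step by step, reducing modulo 11 at each step.
  8^1 mod 11 = 8
  8^2 mod 11 = (8 * 8) mod 11 = 9
  8^3 mod 11 = (9 * 8) mod 11 = 6
  8^4 mod 11 = (6 * 8) mod 11 = 4
  8^5 mod 11 = (4 * 8) mod 11 = 10
  8^6 mod 11 = (10 * 8) mod 11 = 3
  8^7 mod 11 = (3 * 8) mod 11 = 2
  8^8 mod 11 = (2 * 8) mod 11 = 5
  8^9 mod 11 = (5 * 8) mod 11 = 7
  8^10 mod 11 = (7 * 8) mod 11 = 1
  8^11 mod 11 = (1 * 8) mod 11 = 8
Step 2: Result = 8.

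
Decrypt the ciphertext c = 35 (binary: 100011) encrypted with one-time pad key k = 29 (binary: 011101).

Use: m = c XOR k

Step 1: XOR ciphertext with key:
  Ciphertext: 100011
  Key:        011101
  XOR:        111110
Step 2: Plaintext = 111110 = 62 in decimal.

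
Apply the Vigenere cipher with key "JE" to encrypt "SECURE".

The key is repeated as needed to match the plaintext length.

Step 1: Repeat key to match plaintext length:
  Plaintext: SECURE
  Key:       JEJEJE
Step 2: Encrypt each letter:
  S(18) + J(9) = (18+9) mod 26 = 1 = B
  E(4) + E(4) = (4+4) mod 26 = 8 = I
  C(2) + J(9) = (2+9) mod 26 = 11 = L
  U(20) + E(4) = (20+4) mod 26 = 24 = Y
  R(17) + J(9) = (17+9) mod 26 = 0 = A
  E(4) + E(4) = (4+4) mod 26 = 8 = I
Ciphertext: BILYAI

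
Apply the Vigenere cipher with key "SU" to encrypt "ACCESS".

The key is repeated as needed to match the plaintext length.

Step 1: Repeat key to match plaintext length:
  Plaintext: ACCESS
  Key:       SUSUSU
Step 2: Encrypt each letter:
  A(0) + S(18) = (0+18) mod 26 = 18 = S
  C(2) + U(20) = (2+20) mod 26 = 22 = W
  C(2) + S(18) = (2+18) mod 26 = 20 = U
  E(4) + U(20) = (4+20) mod 26 = 24 = Y
  S(18) + S(18) = (18+18) mod 26 = 10 = K
  S(18) + U(20) = (18+20) mod 26 = 12 = M
Ciphertext: SWUYKM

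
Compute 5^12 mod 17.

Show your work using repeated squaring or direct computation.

Step 1: Compute 5^12 mod 17 step by step, reducing modulo 17 at each step.
  5^1 mod 17 = 5
  5^2 mod 17 = (5 * 5) mod 17 = 8
  5^3 mod 17 = (8 * 5) mod 17 = 6
  5^4 mod 17 = (6 * 5) mod 17 = 13
  5^5 mod 17 = (13 * 5) mod 17 = 14
  5^6 mod 17 = (14 * 5) mod 17 = 2
  5^7 mod 17 = (2 * 5) mod 17 = 10
  5^8 mod 17 = (10 * 5) mod 17 = 16
  5^9 mod 17 = (16 * 5) mod 17 = 12
  5^10 mod 17 = (12 * 5) mod 17 = 9
  5^11 mod 17 = (9 * 5) mod 17 = 11
  5^12 mod 17 = (11 * 5) mod 17 = 4
Step 2: Result = 4.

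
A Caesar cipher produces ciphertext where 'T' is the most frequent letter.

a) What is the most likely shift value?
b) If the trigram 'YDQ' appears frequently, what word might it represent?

Step 1: In English, 'E' is the most frequent letter (12.7%).
Step 2: The most frequent ciphertext letter is 'T' (position 19).
Step 3: Shift = (19 - 4) mod 26 = 15.
Step 4: Decrypt 'YDQ' by shifting back 15:
  Y -> J
  D -> O
  Q -> B
Step 5: 'YDQ' decrypts to 'JOB'.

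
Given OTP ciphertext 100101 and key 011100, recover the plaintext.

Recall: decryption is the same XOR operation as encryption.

Step 1: XOR ciphertext with key:
  Ciphertext: 100101
  Key:        011100
  XOR:        111001
Step 2: Plaintext = 111001 = 57 in decimal.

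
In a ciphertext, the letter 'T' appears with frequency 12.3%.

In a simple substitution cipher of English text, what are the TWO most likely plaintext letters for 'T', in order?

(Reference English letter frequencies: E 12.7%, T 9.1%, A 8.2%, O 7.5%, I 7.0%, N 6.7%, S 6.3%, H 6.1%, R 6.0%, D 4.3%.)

Step 1: Observed frequency of 'T' is 12.3%.
Step 2: Compute distances to each reference frequency and sort:
  E (12.7%): difference = 0.4% <-- BEST
  T (9.1%): difference = 3.2% <-- RUNNER-UP
  A (8.2%): difference = 4.1%
  O (7.5%): difference = 4.8%
  I (7.0%): difference = 5.3%
Step 3: Most likely is 'E' (12.7%, diff 0.4%); second most likely is 'T' (9.1%, diff 3.2%).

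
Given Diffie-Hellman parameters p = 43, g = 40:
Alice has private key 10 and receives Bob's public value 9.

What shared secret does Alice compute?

Step 1: s = B^a mod p = 9^10 mod 43.
  9^1 mod 43 = 9
  9^2 mod 43 = (9 * 9) mod 43 = 38
  9^3 mod 43 = (38 * 9) mod 43 = 41
  9^4 mod 43 = (41 * 9) mod 43 = 25
  9^5 mod 43 = (25 * 9) mod 43 = 10
  9^6 mod 43 = (10 * 9) mod 43 = 4
  9^7 mod 43 = (4 * 9) mod 43 = 36
  9^8 mod 43 = (36 * 9) mod 43 = 23
  9^9 mod 43 = (23 * 9) mod 43 = 35
  9^10 mod 43 = (35 * 9) mod 43 = 14
Result: shared secret = 14.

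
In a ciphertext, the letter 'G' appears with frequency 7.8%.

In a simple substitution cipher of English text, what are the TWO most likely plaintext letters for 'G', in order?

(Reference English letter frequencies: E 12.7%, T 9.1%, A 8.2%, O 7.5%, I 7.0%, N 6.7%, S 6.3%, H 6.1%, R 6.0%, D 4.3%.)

Step 1: Observed frequency of 'G' is 7.8%.
Step 2: Compute distances to each reference frequency and sort:
  O (7.5%): difference = 0.3% <-- BEST
  A (8.2%): difference = 0.4% <-- RUNNER-UP
  I (7.0%): difference = 0.8%
  N (6.7%): difference = 1.1%
  T (9.1%): difference = 1.3%
Step 3: Most likely is 'O' (7.5%, diff 0.3%); second most likely is 'A' (8.2%, diff 0.4%).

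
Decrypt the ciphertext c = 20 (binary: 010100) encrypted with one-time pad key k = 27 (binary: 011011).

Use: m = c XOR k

Step 1: XOR ciphertext with key:
  Ciphertext: 010100
  Key:        011011
  XOR:        001111
Step 2: Plaintext = 001111 = 15 in decimal.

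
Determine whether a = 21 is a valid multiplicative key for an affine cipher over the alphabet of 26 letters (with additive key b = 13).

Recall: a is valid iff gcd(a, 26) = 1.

Step 1: Compute gcd(21, 26).
Step 2: gcd(21, 26) = 1.
Since gcd = 1, 21 is coprime with 26, so it is a valid key.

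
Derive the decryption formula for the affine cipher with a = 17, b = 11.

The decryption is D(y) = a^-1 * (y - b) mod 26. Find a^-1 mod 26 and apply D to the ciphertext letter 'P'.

Step 1: Find a^-1, the modular inverse of 17 mod 26.
Step 2: We need 17 * a^-1 = 1 (mod 26).
Step 3: 17 * 23 = 391 = 15 * 26 + 1, so a^-1 = 23.
Step 4: D(y) = 23(y - 11) mod 26.
Step 5: Apply to 'P' (y = 15): D(15) = 23 * (15 - 11) mod 26 = 23 * 4 mod 26 = 14 -> 'O'.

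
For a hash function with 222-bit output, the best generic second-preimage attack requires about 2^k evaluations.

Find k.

Step 1: The hash has a 222-bit output.
Step 2: Second-preimage resistance means: given a specific input x, it should be infeasible to find a different y with h(y) = h(x).
With a 222-bit output, a generic search for a second preimage costs about 2^222 evaluations (each trial matches the fixed target with probability 2^-222).
Step 3: Security level = 222 bits.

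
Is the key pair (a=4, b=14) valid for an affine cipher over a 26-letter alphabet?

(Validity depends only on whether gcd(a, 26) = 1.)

Step 1: Compute gcd(4, 26).
Step 2: gcd(4, 26) = 2.
Since gcd = 2 != 1, 4 shares a common factor with 26, so it cannot be used.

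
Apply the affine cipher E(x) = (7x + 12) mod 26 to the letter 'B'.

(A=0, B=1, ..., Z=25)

Step 1: Convert 'B' to number: x = 1.
Step 2: E(1) = (7 * 1 + 12) mod 26 = 19 mod 26 = 19.
Step 3: Convert 19 back to letter: T.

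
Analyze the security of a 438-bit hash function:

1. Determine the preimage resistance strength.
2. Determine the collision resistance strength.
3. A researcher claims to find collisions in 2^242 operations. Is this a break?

Step 1: Preimage resistance requires brute-force of 2^438 operations.
Step 2: Collision resistance (birthday bound) = 2^(438/2) = 2^219.
Step 3: The claimed attack costs 2^242 operations.
Step 4: Since 2^242 >= 2^219, the claimed attack is no faster than the generic birthday attack, so this does not break collision resistance.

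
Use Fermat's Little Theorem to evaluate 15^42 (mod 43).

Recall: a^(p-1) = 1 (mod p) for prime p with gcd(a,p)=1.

Step 1: Since 43 is prime, by Fermat's Little Theorem: 15^42 = 1 (mod 43).
Step 2: Reduce exponent: 42 mod 42 = 0.
Step 3: So 15^42 = 15^0 (mod 43).
Step 4: 15^0 mod 43 = 1.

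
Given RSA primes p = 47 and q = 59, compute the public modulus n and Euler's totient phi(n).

Step 1: n = p * q = 47 * 59 = 2773.
Step 2: phi(n) = (p-1)(q-1) = 46 * 58 = 2668.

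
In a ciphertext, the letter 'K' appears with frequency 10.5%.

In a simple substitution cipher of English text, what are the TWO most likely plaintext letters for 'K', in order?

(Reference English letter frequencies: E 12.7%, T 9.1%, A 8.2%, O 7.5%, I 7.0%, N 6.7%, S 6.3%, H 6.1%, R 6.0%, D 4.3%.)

Step 1: Observed frequency of 'K' is 10.5%.
Step 2: Compute distances to each reference frequency and sort:
  T (9.1%): difference = 1.4% <-- BEST
  E (12.7%): difference = 2.2% <-- RUNNER-UP
  A (8.2%): difference = 2.3%
  O (7.5%): difference = 3.0%
  I (7.0%): difference = 3.5%
Step 3: Most likely is 'T' (9.1%, diff 1.4%); second most likely is 'E' (12.7%, diff 2.2%).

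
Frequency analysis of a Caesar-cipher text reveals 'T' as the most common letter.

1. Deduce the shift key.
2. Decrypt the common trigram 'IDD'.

Step 1: In English, 'E' is the most frequent letter (12.7%).
Step 2: The most frequent ciphertext letter is 'T' (position 19).
Step 3: Shift = (19 - 4) mod 26 = 15.
Step 4: Decrypt 'IDD' by shifting back 15:
  I -> T
  D -> O
  D -> O
Step 5: 'IDD' decrypts to 'TOO'.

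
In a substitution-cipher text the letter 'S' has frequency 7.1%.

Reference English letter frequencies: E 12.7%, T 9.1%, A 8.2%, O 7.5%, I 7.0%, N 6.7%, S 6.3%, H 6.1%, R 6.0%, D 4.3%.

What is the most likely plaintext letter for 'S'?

Step 1: The observed frequency is 7.1%.
Step 2: Compare with English frequencies:
  E: 12.7% (difference: 5.6%)
  T: 9.1% (difference: 2.0%)
  A: 8.2% (difference: 1.1%)
  O: 7.5% (difference: 0.4%)
  I: 7.0% (difference: 0.1%) <-- closest
  N: 6.7% (difference: 0.4%)
  S: 6.3% (difference: 0.8%)
  H: 6.1% (difference: 1.0%)
  R: 6.0% (difference: 1.1%)
  D: 4.3% (difference: 2.8%)
Step 3: 'S' most likely represents 'I' (frequency 7.0%).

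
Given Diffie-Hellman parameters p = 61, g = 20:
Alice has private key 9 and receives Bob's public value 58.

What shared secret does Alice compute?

Step 1: s = B^a mod p = 58^9 mod 61.
  58^1 mod 61 = 58
  58^2 mod 61 = (58 * 58) mod 61 = 9
  58^3 mod 61 = (9 * 58) mod 61 = 34
  58^4 mod 61 = (34 * 58) mod 61 = 20
  58^5 mod 61 = (20 * 58) mod 61 = 1
  58^6 mod 61 = (1 * 58) mod 61 = 58
  58^7 mod 61 = (58 * 58) mod 61 = 9
  58^8 mod 61 = (9 * 58) mod 61 = 34
  58^9 mod 61 = (34 * 58) mod 61 = 20
Result: shared secret = 20.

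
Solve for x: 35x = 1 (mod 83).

Step 1: We need x such that 35 * x = 1 (mod 83).
Step 2: Using the extended Euclidean algorithm or trial:
  35 * 19 = 665 = 8 * 83 + 1.
Step 3: Since 665 mod 83 = 1, the inverse is x = 19.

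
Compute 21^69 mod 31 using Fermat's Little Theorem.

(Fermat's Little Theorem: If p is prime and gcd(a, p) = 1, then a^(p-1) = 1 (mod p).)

Step 1: Since 31 is prime, by Fermat's Little Theorem: 21^30 = 1 (mod 31).
Step 2: Reduce exponent: 69 mod 30 = 9.
Step 3: So 21^69 = 21^9 (mod 31).
Step 4: 21^9 mod 31 = 15.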